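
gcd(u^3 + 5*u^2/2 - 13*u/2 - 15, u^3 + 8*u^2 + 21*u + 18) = u^2 + 5*u + 6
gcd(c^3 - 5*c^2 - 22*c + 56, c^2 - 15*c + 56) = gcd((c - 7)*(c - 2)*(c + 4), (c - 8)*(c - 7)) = c - 7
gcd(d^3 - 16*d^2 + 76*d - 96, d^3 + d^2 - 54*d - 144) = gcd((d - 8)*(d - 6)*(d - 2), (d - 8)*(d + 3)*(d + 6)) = d - 8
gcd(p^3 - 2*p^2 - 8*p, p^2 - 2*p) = p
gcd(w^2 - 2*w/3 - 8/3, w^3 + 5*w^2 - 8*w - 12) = w - 2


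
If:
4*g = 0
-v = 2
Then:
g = 0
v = -2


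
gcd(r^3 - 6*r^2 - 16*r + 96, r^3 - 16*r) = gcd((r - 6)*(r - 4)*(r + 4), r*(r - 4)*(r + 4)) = r^2 - 16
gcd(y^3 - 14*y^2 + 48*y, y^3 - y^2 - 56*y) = y^2 - 8*y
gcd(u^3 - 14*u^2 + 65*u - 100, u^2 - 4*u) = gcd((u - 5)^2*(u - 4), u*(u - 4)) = u - 4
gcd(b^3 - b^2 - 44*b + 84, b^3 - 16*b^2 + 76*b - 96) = b^2 - 8*b + 12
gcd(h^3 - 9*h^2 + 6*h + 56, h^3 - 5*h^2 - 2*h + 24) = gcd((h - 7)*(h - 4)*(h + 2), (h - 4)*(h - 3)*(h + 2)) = h^2 - 2*h - 8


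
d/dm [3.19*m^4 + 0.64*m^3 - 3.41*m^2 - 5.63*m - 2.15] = 12.76*m^3 + 1.92*m^2 - 6.82*m - 5.63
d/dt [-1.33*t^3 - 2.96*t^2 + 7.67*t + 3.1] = -3.99*t^2 - 5.92*t + 7.67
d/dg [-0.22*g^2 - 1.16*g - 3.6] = -0.44*g - 1.16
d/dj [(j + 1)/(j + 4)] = 3/(j + 4)^2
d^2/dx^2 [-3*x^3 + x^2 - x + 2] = 2 - 18*x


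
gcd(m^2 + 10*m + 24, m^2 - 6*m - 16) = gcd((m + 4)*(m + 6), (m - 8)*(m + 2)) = 1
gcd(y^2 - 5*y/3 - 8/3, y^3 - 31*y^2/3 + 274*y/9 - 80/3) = y - 8/3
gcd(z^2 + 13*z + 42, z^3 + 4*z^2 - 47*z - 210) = z + 6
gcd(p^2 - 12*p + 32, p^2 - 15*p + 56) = p - 8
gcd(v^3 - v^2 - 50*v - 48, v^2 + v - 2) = 1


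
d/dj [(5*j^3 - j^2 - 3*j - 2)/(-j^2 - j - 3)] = (-5*j^4 - 10*j^3 - 47*j^2 + 2*j + 7)/(j^4 + 2*j^3 + 7*j^2 + 6*j + 9)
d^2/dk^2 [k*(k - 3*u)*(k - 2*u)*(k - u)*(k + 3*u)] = 20*k^3 - 36*k^2*u - 42*k*u^2 + 54*u^3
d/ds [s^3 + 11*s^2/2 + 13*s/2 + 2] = 3*s^2 + 11*s + 13/2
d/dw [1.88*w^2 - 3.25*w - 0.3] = 3.76*w - 3.25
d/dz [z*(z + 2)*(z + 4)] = 3*z^2 + 12*z + 8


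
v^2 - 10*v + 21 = (v - 7)*(v - 3)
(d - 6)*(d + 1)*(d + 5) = d^3 - 31*d - 30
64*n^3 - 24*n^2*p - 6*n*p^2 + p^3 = (-8*n + p)*(-2*n + p)*(4*n + p)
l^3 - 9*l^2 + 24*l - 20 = (l - 5)*(l - 2)^2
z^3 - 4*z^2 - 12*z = z*(z - 6)*(z + 2)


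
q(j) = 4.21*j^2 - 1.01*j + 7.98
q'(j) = 8.42*j - 1.01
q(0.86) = 10.23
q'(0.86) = 6.23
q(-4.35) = 92.04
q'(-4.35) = -37.64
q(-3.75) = 70.97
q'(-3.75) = -32.58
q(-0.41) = 9.10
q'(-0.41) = -4.46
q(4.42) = 85.76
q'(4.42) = 36.21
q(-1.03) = 13.49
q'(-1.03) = -9.68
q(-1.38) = 17.39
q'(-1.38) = -12.63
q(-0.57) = 9.92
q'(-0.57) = -5.81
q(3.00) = 42.84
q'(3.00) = 24.25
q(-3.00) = 48.90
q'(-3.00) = -26.27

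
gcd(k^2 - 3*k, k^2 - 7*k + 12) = k - 3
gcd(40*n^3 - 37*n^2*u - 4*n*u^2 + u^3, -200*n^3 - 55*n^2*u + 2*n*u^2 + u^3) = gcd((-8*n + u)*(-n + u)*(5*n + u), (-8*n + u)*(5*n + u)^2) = -40*n^2 - 3*n*u + u^2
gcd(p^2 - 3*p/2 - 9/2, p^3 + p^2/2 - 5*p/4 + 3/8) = p + 3/2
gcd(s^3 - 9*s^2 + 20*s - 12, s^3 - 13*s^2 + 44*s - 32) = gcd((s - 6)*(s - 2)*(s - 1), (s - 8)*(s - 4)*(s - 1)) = s - 1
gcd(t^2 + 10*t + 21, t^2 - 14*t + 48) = 1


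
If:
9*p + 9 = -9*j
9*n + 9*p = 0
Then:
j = -p - 1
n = -p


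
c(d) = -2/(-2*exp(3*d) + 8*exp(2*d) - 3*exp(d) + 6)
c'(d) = -2*(6*exp(3*d) - 16*exp(2*d) + 3*exp(d))/(-2*exp(3*d) + 8*exp(2*d) - 3*exp(d) + 6)^2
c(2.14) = 0.00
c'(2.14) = -0.01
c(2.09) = 0.00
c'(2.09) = -0.01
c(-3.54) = -0.34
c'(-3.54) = -0.00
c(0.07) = -0.21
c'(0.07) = 0.17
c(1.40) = 0.25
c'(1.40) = -4.68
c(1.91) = 0.01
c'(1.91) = -0.03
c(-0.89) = -0.33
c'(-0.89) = 0.06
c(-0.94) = -0.34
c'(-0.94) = 0.05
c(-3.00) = -0.34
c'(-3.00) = -0.00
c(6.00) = 0.00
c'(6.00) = 0.00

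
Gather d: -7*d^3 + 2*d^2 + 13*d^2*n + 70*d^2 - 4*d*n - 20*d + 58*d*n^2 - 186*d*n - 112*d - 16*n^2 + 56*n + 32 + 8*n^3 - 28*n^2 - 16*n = -7*d^3 + d^2*(13*n + 72) + d*(58*n^2 - 190*n - 132) + 8*n^3 - 44*n^2 + 40*n + 32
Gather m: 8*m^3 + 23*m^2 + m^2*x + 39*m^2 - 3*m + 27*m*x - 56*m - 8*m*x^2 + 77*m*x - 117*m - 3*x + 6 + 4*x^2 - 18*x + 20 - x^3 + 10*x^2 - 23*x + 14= 8*m^3 + m^2*(x + 62) + m*(-8*x^2 + 104*x - 176) - x^3 + 14*x^2 - 44*x + 40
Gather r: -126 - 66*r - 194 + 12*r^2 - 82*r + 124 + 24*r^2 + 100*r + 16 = 36*r^2 - 48*r - 180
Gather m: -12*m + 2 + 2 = 4 - 12*m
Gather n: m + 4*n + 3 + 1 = m + 4*n + 4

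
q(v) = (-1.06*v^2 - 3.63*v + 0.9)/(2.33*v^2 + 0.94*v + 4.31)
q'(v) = (-4.66*v - 0.94)*(-1.06*v^2 - 3.63*v + 0.9)/(2.33*v^2 + 0.94*v + 4.31)^2 + (-2.12*v - 3.63)/(2.33*v^2 + 0.94*v + 4.31) = (7.4615*v^2 - 13.3312*v - 16.4913)/(5.4289*v^4 + 4.3804*v^3 + 20.9682*v^2 + 8.1028*v + 18.5761)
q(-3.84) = -0.02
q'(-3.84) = 0.12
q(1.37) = -0.61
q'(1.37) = -0.21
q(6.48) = -0.62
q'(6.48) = 0.02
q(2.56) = -0.70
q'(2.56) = -0.00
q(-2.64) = 0.17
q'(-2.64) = 0.22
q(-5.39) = -0.15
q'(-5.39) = 0.06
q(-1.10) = 0.59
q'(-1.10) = 0.19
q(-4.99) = -0.13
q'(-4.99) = 0.07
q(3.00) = -0.70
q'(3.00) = 0.01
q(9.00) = -0.58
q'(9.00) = 0.01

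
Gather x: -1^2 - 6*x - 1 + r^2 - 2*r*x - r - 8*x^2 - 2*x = r^2 - r - 8*x^2 + x*(-2*r - 8) - 2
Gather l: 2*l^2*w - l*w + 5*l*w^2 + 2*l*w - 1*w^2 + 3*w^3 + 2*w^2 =2*l^2*w + l*(5*w^2 + w) + 3*w^3 + w^2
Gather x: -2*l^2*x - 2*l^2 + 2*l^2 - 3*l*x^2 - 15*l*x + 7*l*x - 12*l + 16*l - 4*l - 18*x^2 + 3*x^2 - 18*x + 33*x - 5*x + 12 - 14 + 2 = x^2*(-3*l - 15) + x*(-2*l^2 - 8*l + 10)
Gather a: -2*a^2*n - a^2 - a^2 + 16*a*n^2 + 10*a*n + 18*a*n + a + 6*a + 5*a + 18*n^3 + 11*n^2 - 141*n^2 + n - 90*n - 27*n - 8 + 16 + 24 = a^2*(-2*n - 2) + a*(16*n^2 + 28*n + 12) + 18*n^3 - 130*n^2 - 116*n + 32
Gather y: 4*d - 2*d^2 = -2*d^2 + 4*d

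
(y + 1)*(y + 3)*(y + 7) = y^3 + 11*y^2 + 31*y + 21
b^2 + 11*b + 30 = (b + 5)*(b + 6)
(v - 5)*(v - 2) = v^2 - 7*v + 10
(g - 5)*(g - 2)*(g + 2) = g^3 - 5*g^2 - 4*g + 20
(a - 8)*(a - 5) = a^2 - 13*a + 40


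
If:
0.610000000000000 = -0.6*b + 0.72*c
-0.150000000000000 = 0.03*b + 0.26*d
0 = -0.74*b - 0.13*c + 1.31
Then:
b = 1.41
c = 2.03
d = -0.74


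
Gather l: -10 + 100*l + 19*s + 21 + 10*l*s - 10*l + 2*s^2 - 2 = l*(10*s + 90) + 2*s^2 + 19*s + 9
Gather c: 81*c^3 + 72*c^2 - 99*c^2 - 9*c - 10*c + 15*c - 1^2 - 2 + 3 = 81*c^3 - 27*c^2 - 4*c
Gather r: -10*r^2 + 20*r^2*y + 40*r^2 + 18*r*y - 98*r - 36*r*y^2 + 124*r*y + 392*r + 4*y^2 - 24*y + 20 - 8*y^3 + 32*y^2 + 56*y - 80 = r^2*(20*y + 30) + r*(-36*y^2 + 142*y + 294) - 8*y^3 + 36*y^2 + 32*y - 60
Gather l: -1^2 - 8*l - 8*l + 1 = -16*l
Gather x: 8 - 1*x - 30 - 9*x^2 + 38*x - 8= -9*x^2 + 37*x - 30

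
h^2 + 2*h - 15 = (h - 3)*(h + 5)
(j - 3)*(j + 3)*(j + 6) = j^3 + 6*j^2 - 9*j - 54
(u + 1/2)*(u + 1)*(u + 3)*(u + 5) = u^4 + 19*u^3/2 + 55*u^2/2 + 53*u/2 + 15/2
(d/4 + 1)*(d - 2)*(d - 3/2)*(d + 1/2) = d^4/4 + d^3/4 - 43*d^2/16 + 13*d/8 + 3/2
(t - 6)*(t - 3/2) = t^2 - 15*t/2 + 9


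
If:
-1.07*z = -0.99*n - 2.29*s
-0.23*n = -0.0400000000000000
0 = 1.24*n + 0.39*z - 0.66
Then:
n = 0.17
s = 0.46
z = 1.14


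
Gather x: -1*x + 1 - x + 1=2 - 2*x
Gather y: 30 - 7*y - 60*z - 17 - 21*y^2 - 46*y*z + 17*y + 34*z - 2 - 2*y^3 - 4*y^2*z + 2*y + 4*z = -2*y^3 + y^2*(-4*z - 21) + y*(12 - 46*z) - 22*z + 11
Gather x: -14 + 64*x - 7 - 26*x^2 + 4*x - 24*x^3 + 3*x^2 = -24*x^3 - 23*x^2 + 68*x - 21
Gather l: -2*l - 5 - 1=-2*l - 6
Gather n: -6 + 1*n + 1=n - 5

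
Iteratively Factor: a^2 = (a)*(a)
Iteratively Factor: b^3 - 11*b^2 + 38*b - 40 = (b - 4)*(b^2 - 7*b + 10) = (b - 5)*(b - 4)*(b - 2)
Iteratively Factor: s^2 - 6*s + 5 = (s - 5)*(s - 1)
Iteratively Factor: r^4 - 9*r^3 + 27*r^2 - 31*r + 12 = (r - 3)*(r^3 - 6*r^2 + 9*r - 4) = (r - 3)*(r - 1)*(r^2 - 5*r + 4) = (r - 3)*(r - 1)^2*(r - 4)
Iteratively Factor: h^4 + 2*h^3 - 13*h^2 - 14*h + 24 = (h + 4)*(h^3 - 2*h^2 - 5*h + 6) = (h - 3)*(h + 4)*(h^2 + h - 2) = (h - 3)*(h - 1)*(h + 4)*(h + 2)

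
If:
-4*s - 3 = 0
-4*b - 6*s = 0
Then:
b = 9/8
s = -3/4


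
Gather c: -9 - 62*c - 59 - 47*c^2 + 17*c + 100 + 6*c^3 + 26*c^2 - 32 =6*c^3 - 21*c^2 - 45*c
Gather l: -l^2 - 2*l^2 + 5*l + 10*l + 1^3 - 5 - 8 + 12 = -3*l^2 + 15*l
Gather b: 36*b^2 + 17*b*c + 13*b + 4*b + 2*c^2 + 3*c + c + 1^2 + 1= 36*b^2 + b*(17*c + 17) + 2*c^2 + 4*c + 2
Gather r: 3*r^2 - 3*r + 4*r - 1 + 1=3*r^2 + r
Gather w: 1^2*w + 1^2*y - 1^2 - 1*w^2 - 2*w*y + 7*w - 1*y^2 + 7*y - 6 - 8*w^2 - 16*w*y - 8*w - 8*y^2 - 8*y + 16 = -9*w^2 - 18*w*y - 9*y^2 + 9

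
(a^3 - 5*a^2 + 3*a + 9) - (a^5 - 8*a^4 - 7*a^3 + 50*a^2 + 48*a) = -a^5 + 8*a^4 + 8*a^3 - 55*a^2 - 45*a + 9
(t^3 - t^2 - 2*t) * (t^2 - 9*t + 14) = t^5 - 10*t^4 + 21*t^3 + 4*t^2 - 28*t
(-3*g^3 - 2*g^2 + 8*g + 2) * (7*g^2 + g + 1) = -21*g^5 - 17*g^4 + 51*g^3 + 20*g^2 + 10*g + 2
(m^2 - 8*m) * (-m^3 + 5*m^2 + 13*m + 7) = -m^5 + 13*m^4 - 27*m^3 - 97*m^2 - 56*m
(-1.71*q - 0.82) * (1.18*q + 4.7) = -2.0178*q^2 - 9.0046*q - 3.854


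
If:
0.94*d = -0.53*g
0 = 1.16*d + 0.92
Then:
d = -0.79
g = 1.41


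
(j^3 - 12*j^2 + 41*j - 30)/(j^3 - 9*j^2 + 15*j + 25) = (j^2 - 7*j + 6)/(j^2 - 4*j - 5)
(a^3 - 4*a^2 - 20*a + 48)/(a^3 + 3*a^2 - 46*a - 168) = (a^2 - 8*a + 12)/(a^2 - a - 42)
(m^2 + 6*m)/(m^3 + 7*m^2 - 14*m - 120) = m/(m^2 + m - 20)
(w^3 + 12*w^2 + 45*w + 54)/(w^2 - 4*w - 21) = (w^2 + 9*w + 18)/(w - 7)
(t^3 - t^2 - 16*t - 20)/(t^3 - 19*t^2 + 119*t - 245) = (t^2 + 4*t + 4)/(t^2 - 14*t + 49)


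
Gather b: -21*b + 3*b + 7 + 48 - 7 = 48 - 18*b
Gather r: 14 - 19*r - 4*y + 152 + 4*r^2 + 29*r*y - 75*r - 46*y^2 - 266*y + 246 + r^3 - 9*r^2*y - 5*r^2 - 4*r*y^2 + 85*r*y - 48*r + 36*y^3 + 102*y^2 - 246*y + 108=r^3 + r^2*(-9*y - 1) + r*(-4*y^2 + 114*y - 142) + 36*y^3 + 56*y^2 - 516*y + 520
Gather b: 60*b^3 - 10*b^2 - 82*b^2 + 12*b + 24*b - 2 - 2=60*b^3 - 92*b^2 + 36*b - 4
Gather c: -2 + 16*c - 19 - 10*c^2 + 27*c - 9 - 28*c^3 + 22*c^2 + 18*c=-28*c^3 + 12*c^2 + 61*c - 30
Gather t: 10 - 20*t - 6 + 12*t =4 - 8*t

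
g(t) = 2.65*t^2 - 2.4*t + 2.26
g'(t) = 5.3*t - 2.4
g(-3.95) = 53.09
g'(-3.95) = -23.34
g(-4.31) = 61.83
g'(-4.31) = -25.24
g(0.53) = 1.73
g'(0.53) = 0.41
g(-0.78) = 5.74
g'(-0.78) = -6.53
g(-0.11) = 2.56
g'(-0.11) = -2.98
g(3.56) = 27.30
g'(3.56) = 16.47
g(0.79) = 2.02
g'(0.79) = 1.79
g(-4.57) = 68.57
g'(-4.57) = -26.62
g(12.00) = 355.06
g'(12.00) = 61.20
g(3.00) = 18.91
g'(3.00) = 13.50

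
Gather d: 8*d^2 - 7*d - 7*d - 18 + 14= 8*d^2 - 14*d - 4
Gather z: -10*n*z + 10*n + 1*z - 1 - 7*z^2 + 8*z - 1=10*n - 7*z^2 + z*(9 - 10*n) - 2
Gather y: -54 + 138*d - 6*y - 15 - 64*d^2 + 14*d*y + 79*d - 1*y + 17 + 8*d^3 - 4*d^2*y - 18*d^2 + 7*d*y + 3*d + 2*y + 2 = 8*d^3 - 82*d^2 + 220*d + y*(-4*d^2 + 21*d - 5) - 50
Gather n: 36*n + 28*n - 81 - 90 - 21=64*n - 192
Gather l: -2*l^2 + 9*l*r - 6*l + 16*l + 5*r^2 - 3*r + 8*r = -2*l^2 + l*(9*r + 10) + 5*r^2 + 5*r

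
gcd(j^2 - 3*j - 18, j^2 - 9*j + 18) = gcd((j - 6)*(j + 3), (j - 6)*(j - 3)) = j - 6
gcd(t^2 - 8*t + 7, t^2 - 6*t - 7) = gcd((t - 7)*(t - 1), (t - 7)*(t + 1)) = t - 7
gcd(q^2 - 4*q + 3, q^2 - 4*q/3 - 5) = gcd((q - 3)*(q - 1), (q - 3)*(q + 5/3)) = q - 3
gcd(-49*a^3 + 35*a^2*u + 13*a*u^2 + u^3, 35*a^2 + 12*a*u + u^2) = 7*a + u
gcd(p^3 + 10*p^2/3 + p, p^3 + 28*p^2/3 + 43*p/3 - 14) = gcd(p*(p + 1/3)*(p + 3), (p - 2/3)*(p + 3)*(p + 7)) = p + 3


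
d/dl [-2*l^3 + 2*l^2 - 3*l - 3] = -6*l^2 + 4*l - 3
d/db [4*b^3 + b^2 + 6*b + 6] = 12*b^2 + 2*b + 6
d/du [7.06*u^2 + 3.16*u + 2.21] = 14.12*u + 3.16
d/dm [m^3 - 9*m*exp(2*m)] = 3*m^2 - 18*m*exp(2*m) - 9*exp(2*m)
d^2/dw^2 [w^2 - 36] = 2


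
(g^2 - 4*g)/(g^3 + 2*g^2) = (g - 4)/(g*(g + 2))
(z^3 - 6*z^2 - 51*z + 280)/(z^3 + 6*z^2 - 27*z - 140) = (z - 8)/(z + 4)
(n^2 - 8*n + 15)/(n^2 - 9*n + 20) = (n - 3)/(n - 4)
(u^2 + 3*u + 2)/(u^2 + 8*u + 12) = (u + 1)/(u + 6)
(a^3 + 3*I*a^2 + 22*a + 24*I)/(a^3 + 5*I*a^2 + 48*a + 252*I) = (a^2 - 3*I*a + 4)/(a^2 - I*a + 42)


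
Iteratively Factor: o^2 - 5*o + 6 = (o - 3)*(o - 2)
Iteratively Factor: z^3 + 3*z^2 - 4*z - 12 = (z + 2)*(z^2 + z - 6) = (z + 2)*(z + 3)*(z - 2)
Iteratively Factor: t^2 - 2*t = (t - 2)*(t)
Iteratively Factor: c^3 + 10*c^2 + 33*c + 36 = (c + 3)*(c^2 + 7*c + 12) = (c + 3)*(c + 4)*(c + 3)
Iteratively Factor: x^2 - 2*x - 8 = (x + 2)*(x - 4)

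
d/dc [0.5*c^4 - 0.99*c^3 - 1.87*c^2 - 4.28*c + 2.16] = 2.0*c^3 - 2.97*c^2 - 3.74*c - 4.28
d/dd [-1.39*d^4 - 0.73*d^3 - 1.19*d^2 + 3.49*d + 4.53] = -5.56*d^3 - 2.19*d^2 - 2.38*d + 3.49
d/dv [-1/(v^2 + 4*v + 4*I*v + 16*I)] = 2*(v + 2 + 2*I)/(v^2 + 4*v + 4*I*v + 16*I)^2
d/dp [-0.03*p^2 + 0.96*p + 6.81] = 0.96 - 0.06*p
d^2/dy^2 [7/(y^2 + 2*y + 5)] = 14*(-y^2 - 2*y + 4*(y + 1)^2 - 5)/(y^2 + 2*y + 5)^3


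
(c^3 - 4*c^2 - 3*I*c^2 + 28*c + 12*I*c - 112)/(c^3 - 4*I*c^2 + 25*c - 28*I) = (c - 4)/(c - I)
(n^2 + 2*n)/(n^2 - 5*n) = (n + 2)/(n - 5)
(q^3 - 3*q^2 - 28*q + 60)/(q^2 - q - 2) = (q^2 - q - 30)/(q + 1)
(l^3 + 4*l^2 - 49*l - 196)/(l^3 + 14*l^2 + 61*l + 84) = (l - 7)/(l + 3)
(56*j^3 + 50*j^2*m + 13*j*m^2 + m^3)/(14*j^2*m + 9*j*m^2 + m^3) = (4*j + m)/m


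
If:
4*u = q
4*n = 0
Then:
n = 0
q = 4*u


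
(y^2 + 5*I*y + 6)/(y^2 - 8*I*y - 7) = (y + 6*I)/(y - 7*I)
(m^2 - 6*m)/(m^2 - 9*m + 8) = m*(m - 6)/(m^2 - 9*m + 8)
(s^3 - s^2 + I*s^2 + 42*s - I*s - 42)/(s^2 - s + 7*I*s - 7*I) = s - 6*I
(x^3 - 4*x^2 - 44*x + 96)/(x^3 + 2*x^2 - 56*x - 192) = (x - 2)/(x + 4)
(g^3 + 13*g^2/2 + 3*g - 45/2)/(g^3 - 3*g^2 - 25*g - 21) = (2*g^2 + 7*g - 15)/(2*(g^2 - 6*g - 7))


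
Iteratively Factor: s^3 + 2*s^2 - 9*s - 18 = (s + 3)*(s^2 - s - 6) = (s - 3)*(s + 3)*(s + 2)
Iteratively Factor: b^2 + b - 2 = (b - 1)*(b + 2)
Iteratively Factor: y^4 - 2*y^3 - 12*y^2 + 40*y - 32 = (y - 2)*(y^3 - 12*y + 16) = (y - 2)*(y + 4)*(y^2 - 4*y + 4) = (y - 2)^2*(y + 4)*(y - 2)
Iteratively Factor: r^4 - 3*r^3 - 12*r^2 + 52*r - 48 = (r - 2)*(r^3 - r^2 - 14*r + 24) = (r - 3)*(r - 2)*(r^2 + 2*r - 8) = (r - 3)*(r - 2)*(r + 4)*(r - 2)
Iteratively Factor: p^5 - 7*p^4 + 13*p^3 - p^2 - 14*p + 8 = (p - 2)*(p^4 - 5*p^3 + 3*p^2 + 5*p - 4) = (p - 4)*(p - 2)*(p^3 - p^2 - p + 1) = (p - 4)*(p - 2)*(p - 1)*(p^2 - 1) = (p - 4)*(p - 2)*(p - 1)*(p + 1)*(p - 1)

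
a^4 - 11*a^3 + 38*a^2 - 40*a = a*(a - 5)*(a - 4)*(a - 2)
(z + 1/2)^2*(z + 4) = z^3 + 5*z^2 + 17*z/4 + 1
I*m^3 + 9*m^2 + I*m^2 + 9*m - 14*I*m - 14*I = (m - 7*I)*(m - 2*I)*(I*m + I)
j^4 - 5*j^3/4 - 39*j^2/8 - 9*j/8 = j*(j - 3)*(j + 1/4)*(j + 3/2)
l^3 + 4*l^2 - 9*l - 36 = (l - 3)*(l + 3)*(l + 4)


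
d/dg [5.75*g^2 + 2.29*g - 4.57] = 11.5*g + 2.29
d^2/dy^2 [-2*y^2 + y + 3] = -4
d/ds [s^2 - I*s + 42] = 2*s - I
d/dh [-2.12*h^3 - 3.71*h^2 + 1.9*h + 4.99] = -6.36*h^2 - 7.42*h + 1.9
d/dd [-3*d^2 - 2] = -6*d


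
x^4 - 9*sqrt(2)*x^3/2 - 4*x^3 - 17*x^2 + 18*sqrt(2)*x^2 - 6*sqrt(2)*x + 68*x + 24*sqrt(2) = (x - 4)*(x - 6*sqrt(2))*(x + sqrt(2)/2)*(x + sqrt(2))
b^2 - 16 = (b - 4)*(b + 4)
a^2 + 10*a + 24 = (a + 4)*(a + 6)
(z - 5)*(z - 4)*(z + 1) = z^3 - 8*z^2 + 11*z + 20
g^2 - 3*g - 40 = (g - 8)*(g + 5)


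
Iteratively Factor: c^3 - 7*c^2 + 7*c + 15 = (c - 3)*(c^2 - 4*c - 5) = (c - 5)*(c - 3)*(c + 1)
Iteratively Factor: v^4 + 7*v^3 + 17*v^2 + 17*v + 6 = (v + 3)*(v^3 + 4*v^2 + 5*v + 2) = (v + 1)*(v + 3)*(v^2 + 3*v + 2) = (v + 1)^2*(v + 3)*(v + 2)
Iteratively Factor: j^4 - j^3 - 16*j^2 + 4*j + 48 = (j + 2)*(j^3 - 3*j^2 - 10*j + 24) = (j + 2)*(j + 3)*(j^2 - 6*j + 8) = (j - 4)*(j + 2)*(j + 3)*(j - 2)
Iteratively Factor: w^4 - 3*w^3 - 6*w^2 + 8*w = (w - 4)*(w^3 + w^2 - 2*w) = w*(w - 4)*(w^2 + w - 2) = w*(w - 4)*(w + 2)*(w - 1)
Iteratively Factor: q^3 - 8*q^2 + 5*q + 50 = (q - 5)*(q^2 - 3*q - 10) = (q - 5)*(q + 2)*(q - 5)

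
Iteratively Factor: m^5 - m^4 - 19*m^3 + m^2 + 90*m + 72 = (m - 4)*(m^4 + 3*m^3 - 7*m^2 - 27*m - 18) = (m - 4)*(m + 1)*(m^3 + 2*m^2 - 9*m - 18) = (m - 4)*(m - 3)*(m + 1)*(m^2 + 5*m + 6) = (m - 4)*(m - 3)*(m + 1)*(m + 3)*(m + 2)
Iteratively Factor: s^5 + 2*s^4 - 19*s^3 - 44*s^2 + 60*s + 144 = (s + 3)*(s^4 - s^3 - 16*s^2 + 4*s + 48) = (s - 2)*(s + 3)*(s^3 + s^2 - 14*s - 24) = (s - 2)*(s + 2)*(s + 3)*(s^2 - s - 12) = (s - 2)*(s + 2)*(s + 3)^2*(s - 4)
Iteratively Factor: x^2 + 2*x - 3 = (x + 3)*(x - 1)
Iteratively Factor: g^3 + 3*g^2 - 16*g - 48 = (g - 4)*(g^2 + 7*g + 12) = (g - 4)*(g + 4)*(g + 3)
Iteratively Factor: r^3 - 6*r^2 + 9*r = (r)*(r^2 - 6*r + 9) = r*(r - 3)*(r - 3)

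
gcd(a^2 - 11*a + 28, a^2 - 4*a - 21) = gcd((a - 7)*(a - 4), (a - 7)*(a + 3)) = a - 7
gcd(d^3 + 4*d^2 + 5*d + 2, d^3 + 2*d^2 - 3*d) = 1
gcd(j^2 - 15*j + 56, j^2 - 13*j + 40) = j - 8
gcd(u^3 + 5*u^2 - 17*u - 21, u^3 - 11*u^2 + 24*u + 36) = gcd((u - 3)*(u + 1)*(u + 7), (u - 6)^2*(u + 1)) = u + 1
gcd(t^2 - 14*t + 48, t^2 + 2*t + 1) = 1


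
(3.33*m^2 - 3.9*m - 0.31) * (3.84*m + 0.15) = 12.7872*m^3 - 14.4765*m^2 - 1.7754*m - 0.0465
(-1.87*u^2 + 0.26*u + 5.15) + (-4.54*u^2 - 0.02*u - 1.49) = -6.41*u^2 + 0.24*u + 3.66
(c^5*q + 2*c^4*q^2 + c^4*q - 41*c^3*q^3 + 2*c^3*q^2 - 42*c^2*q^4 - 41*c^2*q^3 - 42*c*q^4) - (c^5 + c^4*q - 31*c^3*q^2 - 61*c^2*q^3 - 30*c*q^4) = c^5*q - c^5 + 2*c^4*q^2 - 41*c^3*q^3 + 33*c^3*q^2 - 42*c^2*q^4 + 20*c^2*q^3 - 12*c*q^4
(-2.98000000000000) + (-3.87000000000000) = -6.85000000000000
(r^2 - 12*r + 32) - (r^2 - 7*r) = 32 - 5*r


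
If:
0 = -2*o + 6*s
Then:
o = 3*s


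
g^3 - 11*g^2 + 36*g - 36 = (g - 6)*(g - 3)*(g - 2)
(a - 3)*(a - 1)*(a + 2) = a^3 - 2*a^2 - 5*a + 6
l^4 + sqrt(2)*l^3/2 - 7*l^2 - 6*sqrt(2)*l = l*(l - 2*sqrt(2))*(l + sqrt(2))*(l + 3*sqrt(2)/2)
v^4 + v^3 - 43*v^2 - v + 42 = (v - 6)*(v - 1)*(v + 1)*(v + 7)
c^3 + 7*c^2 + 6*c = c*(c + 1)*(c + 6)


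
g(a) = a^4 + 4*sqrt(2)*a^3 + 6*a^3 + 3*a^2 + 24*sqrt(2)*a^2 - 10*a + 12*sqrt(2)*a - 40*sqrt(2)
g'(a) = 4*a^3 + 12*sqrt(2)*a^2 + 18*a^2 + 6*a + 48*sqrt(2)*a - 10 + 12*sqrt(2)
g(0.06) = -56.01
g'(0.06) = 11.53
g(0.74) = -26.16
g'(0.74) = 82.41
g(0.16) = -54.46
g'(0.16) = 19.70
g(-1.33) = -24.79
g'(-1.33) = -38.84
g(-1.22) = -29.04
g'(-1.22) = -38.38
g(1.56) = 94.38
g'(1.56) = 222.52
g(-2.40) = 11.52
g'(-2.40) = -24.21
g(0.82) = -19.13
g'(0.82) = 93.27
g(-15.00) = 19433.74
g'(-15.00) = -6732.89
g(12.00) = 46225.64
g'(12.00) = 12841.32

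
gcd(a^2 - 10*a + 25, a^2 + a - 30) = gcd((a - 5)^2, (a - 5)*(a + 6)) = a - 5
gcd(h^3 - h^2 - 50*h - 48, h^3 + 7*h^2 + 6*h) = h^2 + 7*h + 6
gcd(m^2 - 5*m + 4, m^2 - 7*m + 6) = m - 1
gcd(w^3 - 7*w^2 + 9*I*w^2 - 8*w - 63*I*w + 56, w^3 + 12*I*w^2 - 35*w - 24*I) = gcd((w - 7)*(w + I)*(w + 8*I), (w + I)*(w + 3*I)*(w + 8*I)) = w^2 + 9*I*w - 8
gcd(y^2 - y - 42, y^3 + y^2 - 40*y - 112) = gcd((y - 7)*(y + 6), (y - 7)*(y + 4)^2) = y - 7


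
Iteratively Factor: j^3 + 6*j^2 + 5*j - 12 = (j + 3)*(j^2 + 3*j - 4) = (j + 3)*(j + 4)*(j - 1)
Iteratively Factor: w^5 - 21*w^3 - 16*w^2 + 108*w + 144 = (w - 4)*(w^4 + 4*w^3 - 5*w^2 - 36*w - 36) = (w - 4)*(w + 3)*(w^3 + w^2 - 8*w - 12) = (w - 4)*(w + 2)*(w + 3)*(w^2 - w - 6) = (w - 4)*(w + 2)^2*(w + 3)*(w - 3)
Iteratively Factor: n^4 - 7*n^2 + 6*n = (n - 2)*(n^3 + 2*n^2 - 3*n) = n*(n - 2)*(n^2 + 2*n - 3) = n*(n - 2)*(n - 1)*(n + 3)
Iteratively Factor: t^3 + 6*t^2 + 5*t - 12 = (t - 1)*(t^2 + 7*t + 12) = (t - 1)*(t + 3)*(t + 4)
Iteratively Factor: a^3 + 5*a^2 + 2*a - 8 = (a + 2)*(a^2 + 3*a - 4) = (a - 1)*(a + 2)*(a + 4)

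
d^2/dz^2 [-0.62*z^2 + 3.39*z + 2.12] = -1.24000000000000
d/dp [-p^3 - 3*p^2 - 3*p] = -3*p^2 - 6*p - 3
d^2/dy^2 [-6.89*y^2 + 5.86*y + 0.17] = -13.7800000000000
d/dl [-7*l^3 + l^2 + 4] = l*(2 - 21*l)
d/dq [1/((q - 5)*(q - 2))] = (7 - 2*q)/(q^4 - 14*q^3 + 69*q^2 - 140*q + 100)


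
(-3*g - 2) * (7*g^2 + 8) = -21*g^3 - 14*g^2 - 24*g - 16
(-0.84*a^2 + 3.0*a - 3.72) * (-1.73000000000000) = 1.4532*a^2 - 5.19*a + 6.4356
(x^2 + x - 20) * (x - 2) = x^3 - x^2 - 22*x + 40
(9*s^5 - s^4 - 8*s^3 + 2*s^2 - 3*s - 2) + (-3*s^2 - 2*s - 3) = 9*s^5 - s^4 - 8*s^3 - s^2 - 5*s - 5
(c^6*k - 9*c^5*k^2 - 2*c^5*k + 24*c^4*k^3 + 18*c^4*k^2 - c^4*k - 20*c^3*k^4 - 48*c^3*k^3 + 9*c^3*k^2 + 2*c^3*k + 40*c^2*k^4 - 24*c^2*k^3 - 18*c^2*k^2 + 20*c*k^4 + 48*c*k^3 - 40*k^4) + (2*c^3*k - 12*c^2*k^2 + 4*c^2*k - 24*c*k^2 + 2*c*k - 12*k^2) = c^6*k - 9*c^5*k^2 - 2*c^5*k + 24*c^4*k^3 + 18*c^4*k^2 - c^4*k - 20*c^3*k^4 - 48*c^3*k^3 + 9*c^3*k^2 + 4*c^3*k + 40*c^2*k^4 - 24*c^2*k^3 - 30*c^2*k^2 + 4*c^2*k + 20*c*k^4 + 48*c*k^3 - 24*c*k^2 + 2*c*k - 40*k^4 - 12*k^2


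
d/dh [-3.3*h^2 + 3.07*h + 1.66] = 3.07 - 6.6*h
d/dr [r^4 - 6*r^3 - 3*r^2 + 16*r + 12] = 4*r^3 - 18*r^2 - 6*r + 16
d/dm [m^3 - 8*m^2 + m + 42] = 3*m^2 - 16*m + 1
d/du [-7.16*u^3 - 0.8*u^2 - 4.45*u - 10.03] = -21.48*u^2 - 1.6*u - 4.45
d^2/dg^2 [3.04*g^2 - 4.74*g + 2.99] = 6.08000000000000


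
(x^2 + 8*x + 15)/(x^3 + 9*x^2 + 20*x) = (x + 3)/(x*(x + 4))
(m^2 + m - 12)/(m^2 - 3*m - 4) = (-m^2 - m + 12)/(-m^2 + 3*m + 4)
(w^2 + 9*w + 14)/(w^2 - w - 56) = (w + 2)/(w - 8)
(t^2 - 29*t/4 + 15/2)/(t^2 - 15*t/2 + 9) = (4*t - 5)/(2*(2*t - 3))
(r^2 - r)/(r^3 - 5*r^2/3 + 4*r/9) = 9*(r - 1)/(9*r^2 - 15*r + 4)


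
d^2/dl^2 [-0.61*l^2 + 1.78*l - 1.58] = -1.22000000000000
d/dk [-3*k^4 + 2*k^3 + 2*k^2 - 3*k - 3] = -12*k^3 + 6*k^2 + 4*k - 3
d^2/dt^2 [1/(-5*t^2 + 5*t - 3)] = 10*(5*t^2 - 5*t - 5*(2*t - 1)^2 + 3)/(5*t^2 - 5*t + 3)^3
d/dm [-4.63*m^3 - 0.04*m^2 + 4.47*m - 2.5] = -13.89*m^2 - 0.08*m + 4.47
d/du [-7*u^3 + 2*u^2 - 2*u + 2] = -21*u^2 + 4*u - 2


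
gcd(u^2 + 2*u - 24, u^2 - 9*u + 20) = u - 4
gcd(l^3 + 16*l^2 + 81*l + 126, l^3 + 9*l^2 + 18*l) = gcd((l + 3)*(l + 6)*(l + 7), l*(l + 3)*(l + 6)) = l^2 + 9*l + 18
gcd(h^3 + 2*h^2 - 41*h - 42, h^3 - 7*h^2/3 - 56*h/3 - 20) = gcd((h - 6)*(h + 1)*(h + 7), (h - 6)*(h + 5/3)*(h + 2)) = h - 6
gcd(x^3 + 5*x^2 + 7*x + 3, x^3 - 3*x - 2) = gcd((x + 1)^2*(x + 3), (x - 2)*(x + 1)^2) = x^2 + 2*x + 1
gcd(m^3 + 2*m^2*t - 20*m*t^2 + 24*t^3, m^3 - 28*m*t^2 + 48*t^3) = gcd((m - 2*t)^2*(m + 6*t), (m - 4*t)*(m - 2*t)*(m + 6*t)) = -m^2 - 4*m*t + 12*t^2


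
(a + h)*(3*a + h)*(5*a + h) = 15*a^3 + 23*a^2*h + 9*a*h^2 + h^3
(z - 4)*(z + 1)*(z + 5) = z^3 + 2*z^2 - 19*z - 20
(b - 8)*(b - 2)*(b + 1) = b^3 - 9*b^2 + 6*b + 16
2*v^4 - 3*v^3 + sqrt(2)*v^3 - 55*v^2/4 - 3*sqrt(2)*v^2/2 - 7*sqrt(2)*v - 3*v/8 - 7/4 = (v - 7/2)*(v + 2)*(sqrt(2)*v + 1/2)^2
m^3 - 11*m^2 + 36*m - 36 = (m - 6)*(m - 3)*(m - 2)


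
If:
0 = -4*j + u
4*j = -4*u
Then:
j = 0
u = 0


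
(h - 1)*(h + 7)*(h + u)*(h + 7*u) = h^4 + 8*h^3*u + 6*h^3 + 7*h^2*u^2 + 48*h^2*u - 7*h^2 + 42*h*u^2 - 56*h*u - 49*u^2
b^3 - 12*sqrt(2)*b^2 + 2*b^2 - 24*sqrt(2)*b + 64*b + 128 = (b + 2)*(b - 8*sqrt(2))*(b - 4*sqrt(2))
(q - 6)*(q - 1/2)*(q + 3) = q^3 - 7*q^2/2 - 33*q/2 + 9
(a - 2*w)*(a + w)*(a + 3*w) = a^3 + 2*a^2*w - 5*a*w^2 - 6*w^3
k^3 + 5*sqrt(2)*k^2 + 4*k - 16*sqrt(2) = (k - sqrt(2))*(k + 2*sqrt(2))*(k + 4*sqrt(2))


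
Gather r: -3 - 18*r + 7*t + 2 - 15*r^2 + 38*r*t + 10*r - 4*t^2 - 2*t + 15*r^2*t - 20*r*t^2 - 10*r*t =r^2*(15*t - 15) + r*(-20*t^2 + 28*t - 8) - 4*t^2 + 5*t - 1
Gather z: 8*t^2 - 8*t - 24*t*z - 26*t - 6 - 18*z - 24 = 8*t^2 - 34*t + z*(-24*t - 18) - 30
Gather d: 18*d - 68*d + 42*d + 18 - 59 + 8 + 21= -8*d - 12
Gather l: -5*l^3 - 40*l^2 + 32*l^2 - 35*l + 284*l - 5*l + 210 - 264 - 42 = -5*l^3 - 8*l^2 + 244*l - 96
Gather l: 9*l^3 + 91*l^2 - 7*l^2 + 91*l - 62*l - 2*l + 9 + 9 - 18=9*l^3 + 84*l^2 + 27*l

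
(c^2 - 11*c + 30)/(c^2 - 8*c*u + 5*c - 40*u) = (c^2 - 11*c + 30)/(c^2 - 8*c*u + 5*c - 40*u)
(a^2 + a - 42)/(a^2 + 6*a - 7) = (a - 6)/(a - 1)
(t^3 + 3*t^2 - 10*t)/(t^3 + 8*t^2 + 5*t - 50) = t/(t + 5)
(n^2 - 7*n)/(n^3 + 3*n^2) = (n - 7)/(n*(n + 3))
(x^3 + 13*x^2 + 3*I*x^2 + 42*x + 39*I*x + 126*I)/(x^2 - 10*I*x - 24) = (x^3 + x^2*(13 + 3*I) + x*(42 + 39*I) + 126*I)/(x^2 - 10*I*x - 24)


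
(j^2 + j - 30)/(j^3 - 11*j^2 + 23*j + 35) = (j + 6)/(j^2 - 6*j - 7)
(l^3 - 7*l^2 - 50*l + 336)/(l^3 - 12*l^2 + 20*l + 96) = (l + 7)/(l + 2)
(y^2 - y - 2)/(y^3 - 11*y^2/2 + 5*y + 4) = 2*(y + 1)/(2*y^2 - 7*y - 4)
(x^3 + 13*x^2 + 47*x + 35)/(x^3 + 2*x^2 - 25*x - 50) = (x^2 + 8*x + 7)/(x^2 - 3*x - 10)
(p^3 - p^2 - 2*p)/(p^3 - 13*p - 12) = p*(p - 2)/(p^2 - p - 12)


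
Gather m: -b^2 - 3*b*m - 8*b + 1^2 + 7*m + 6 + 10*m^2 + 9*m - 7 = -b^2 - 8*b + 10*m^2 + m*(16 - 3*b)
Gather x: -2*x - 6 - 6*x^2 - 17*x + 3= -6*x^2 - 19*x - 3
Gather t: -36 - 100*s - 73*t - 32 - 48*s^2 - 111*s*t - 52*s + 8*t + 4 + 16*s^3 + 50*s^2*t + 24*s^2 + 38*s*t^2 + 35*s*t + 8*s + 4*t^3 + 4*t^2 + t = 16*s^3 - 24*s^2 - 144*s + 4*t^3 + t^2*(38*s + 4) + t*(50*s^2 - 76*s - 64) - 64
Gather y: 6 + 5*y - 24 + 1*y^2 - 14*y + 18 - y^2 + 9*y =0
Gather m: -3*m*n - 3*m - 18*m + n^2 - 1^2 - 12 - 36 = m*(-3*n - 21) + n^2 - 49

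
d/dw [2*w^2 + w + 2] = 4*w + 1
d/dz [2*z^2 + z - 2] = 4*z + 1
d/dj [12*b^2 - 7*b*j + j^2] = -7*b + 2*j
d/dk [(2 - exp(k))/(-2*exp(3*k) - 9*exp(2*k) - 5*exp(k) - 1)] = (-(exp(k) - 2)*(6*exp(2*k) + 18*exp(k) + 5) + 2*exp(3*k) + 9*exp(2*k) + 5*exp(k) + 1)*exp(k)/(2*exp(3*k) + 9*exp(2*k) + 5*exp(k) + 1)^2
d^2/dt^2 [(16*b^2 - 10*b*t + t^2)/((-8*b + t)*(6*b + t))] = -16*b/(216*b^3 + 108*b^2*t + 18*b*t^2 + t^3)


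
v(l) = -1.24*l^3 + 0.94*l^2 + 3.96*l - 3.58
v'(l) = -3.72*l^2 + 1.88*l + 3.96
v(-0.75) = -5.50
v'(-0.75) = 0.46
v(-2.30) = 7.37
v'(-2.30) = -20.04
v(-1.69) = -1.60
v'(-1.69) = -9.84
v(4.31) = -68.33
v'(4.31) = -57.04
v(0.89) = -0.19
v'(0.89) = 2.69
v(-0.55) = -5.27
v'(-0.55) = 1.80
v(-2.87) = 22.11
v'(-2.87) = -32.08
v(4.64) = -88.84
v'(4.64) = -67.41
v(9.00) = -795.76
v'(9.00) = -280.44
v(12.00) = -1963.42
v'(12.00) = -509.16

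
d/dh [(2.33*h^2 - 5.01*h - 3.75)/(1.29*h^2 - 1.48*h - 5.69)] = (3.0145*h^2 - 16.8404*h + 22.9569)/(1.6641*h^4 - 3.8184*h^3 - 12.4898*h^2 + 16.8424*h + 32.3761)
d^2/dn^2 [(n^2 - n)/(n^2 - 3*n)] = 4/(n^3 - 9*n^2 + 27*n - 27)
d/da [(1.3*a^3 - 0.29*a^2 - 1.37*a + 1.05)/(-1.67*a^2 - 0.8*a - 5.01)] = (-2.171*a^4 - 2.08*a^3 - 21.5949*a^2 + 6.4128*a + 7.7037)/(2.7889*a^4 + 2.672*a^3 + 17.3734*a^2 + 8.016*a + 25.1001)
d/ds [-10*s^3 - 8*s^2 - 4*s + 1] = -30*s^2 - 16*s - 4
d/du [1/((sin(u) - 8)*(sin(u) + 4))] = 2*(2 - sin(u))*cos(u)/((sin(u) - 8)^2*(sin(u) + 4)^2)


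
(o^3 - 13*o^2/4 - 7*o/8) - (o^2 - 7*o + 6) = o^3 - 17*o^2/4 + 49*o/8 - 6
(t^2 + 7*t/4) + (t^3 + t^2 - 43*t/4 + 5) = t^3 + 2*t^2 - 9*t + 5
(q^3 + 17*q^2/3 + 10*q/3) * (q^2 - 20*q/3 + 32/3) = q^5 - q^4 - 214*q^3/9 + 344*q^2/9 + 320*q/9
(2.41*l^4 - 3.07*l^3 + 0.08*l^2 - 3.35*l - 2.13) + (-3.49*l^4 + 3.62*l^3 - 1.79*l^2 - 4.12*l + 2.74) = -1.08*l^4 + 0.55*l^3 - 1.71*l^2 - 7.47*l + 0.61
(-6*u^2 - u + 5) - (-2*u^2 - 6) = -4*u^2 - u + 11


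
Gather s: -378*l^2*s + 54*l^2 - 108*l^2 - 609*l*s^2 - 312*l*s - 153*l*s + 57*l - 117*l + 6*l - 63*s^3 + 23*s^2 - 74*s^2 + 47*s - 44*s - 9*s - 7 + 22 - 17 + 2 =-54*l^2 - 54*l - 63*s^3 + s^2*(-609*l - 51) + s*(-378*l^2 - 465*l - 6)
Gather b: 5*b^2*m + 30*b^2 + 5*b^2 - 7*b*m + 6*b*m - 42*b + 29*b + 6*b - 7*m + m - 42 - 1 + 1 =b^2*(5*m + 35) + b*(-m - 7) - 6*m - 42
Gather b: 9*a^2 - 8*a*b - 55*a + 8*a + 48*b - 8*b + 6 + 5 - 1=9*a^2 - 47*a + b*(40 - 8*a) + 10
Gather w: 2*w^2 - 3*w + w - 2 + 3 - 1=2*w^2 - 2*w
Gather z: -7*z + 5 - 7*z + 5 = 10 - 14*z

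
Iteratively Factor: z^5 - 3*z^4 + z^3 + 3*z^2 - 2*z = (z + 1)*(z^4 - 4*z^3 + 5*z^2 - 2*z) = (z - 2)*(z + 1)*(z^3 - 2*z^2 + z) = (z - 2)*(z - 1)*(z + 1)*(z^2 - z) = (z - 2)*(z - 1)^2*(z + 1)*(z)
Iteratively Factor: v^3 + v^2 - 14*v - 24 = (v + 3)*(v^2 - 2*v - 8) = (v + 2)*(v + 3)*(v - 4)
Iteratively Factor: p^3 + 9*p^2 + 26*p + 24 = (p + 3)*(p^2 + 6*p + 8) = (p + 3)*(p + 4)*(p + 2)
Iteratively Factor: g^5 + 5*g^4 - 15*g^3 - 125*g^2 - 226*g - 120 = (g + 2)*(g^4 + 3*g^3 - 21*g^2 - 83*g - 60) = (g + 2)*(g + 3)*(g^3 - 21*g - 20) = (g + 2)*(g + 3)*(g + 4)*(g^2 - 4*g - 5) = (g - 5)*(g + 2)*(g + 3)*(g + 4)*(g + 1)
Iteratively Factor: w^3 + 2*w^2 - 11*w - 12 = (w - 3)*(w^2 + 5*w + 4) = (w - 3)*(w + 4)*(w + 1)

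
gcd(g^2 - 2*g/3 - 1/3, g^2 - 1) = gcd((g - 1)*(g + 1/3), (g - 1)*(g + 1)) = g - 1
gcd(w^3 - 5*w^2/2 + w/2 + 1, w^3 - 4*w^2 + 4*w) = w - 2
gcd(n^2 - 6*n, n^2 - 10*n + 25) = 1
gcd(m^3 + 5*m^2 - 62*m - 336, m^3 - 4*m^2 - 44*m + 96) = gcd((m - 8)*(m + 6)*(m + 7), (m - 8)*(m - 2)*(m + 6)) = m^2 - 2*m - 48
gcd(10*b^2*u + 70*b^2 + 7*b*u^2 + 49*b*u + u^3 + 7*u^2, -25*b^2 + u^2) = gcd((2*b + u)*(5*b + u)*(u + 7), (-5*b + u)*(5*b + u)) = 5*b + u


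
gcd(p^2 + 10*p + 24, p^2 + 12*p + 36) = p + 6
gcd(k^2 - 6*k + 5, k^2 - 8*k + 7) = k - 1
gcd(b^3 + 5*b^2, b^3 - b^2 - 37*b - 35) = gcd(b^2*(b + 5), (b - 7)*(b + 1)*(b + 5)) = b + 5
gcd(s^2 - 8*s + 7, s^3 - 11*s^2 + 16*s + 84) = s - 7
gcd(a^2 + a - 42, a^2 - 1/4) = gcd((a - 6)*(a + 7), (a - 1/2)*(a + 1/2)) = 1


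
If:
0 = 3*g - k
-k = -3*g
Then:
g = k/3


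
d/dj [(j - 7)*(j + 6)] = 2*j - 1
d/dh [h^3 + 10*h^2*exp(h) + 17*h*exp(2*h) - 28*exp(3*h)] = 10*h^2*exp(h) + 3*h^2 + 34*h*exp(2*h) + 20*h*exp(h) - 84*exp(3*h) + 17*exp(2*h)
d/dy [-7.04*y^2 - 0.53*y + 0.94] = -14.08*y - 0.53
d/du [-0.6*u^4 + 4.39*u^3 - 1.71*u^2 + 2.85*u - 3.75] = -2.4*u^3 + 13.17*u^2 - 3.42*u + 2.85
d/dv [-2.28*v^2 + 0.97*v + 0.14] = 0.97 - 4.56*v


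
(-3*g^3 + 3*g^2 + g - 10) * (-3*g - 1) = 9*g^4 - 6*g^3 - 6*g^2 + 29*g + 10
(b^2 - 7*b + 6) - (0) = b^2 - 7*b + 6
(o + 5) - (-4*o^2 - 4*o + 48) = 4*o^2 + 5*o - 43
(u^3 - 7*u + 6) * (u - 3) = u^4 - 3*u^3 - 7*u^2 + 27*u - 18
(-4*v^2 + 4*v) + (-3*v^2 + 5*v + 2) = -7*v^2 + 9*v + 2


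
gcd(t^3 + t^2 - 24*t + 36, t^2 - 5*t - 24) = 1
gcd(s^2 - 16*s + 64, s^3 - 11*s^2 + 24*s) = s - 8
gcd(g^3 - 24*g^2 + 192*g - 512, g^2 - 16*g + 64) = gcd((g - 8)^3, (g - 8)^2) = g^2 - 16*g + 64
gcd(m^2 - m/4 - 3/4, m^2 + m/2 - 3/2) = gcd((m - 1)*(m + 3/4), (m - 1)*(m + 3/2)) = m - 1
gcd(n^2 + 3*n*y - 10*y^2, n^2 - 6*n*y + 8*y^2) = -n + 2*y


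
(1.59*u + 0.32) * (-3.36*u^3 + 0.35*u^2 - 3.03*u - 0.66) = -5.3424*u^4 - 0.5187*u^3 - 4.7057*u^2 - 2.019*u - 0.2112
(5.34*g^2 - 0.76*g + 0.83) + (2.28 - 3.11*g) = 5.34*g^2 - 3.87*g + 3.11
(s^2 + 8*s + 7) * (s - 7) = s^3 + s^2 - 49*s - 49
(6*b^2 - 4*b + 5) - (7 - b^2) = 7*b^2 - 4*b - 2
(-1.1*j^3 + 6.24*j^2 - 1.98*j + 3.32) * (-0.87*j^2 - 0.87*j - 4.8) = 0.957*j^5 - 4.4718*j^4 + 1.5738*j^3 - 31.1178*j^2 + 6.6156*j - 15.936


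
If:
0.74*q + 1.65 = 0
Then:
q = -2.23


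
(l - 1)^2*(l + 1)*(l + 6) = l^4 + 5*l^3 - 7*l^2 - 5*l + 6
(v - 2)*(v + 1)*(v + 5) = v^3 + 4*v^2 - 7*v - 10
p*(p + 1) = p^2 + p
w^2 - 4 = (w - 2)*(w + 2)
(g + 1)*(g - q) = g^2 - g*q + g - q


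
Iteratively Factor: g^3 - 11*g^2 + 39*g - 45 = (g - 3)*(g^2 - 8*g + 15) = (g - 5)*(g - 3)*(g - 3)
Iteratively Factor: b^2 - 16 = (b - 4)*(b + 4)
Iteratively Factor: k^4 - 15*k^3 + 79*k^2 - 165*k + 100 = (k - 5)*(k^3 - 10*k^2 + 29*k - 20) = (k - 5)*(k - 1)*(k^2 - 9*k + 20) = (k - 5)*(k - 4)*(k - 1)*(k - 5)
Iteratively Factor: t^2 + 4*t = (t)*(t + 4)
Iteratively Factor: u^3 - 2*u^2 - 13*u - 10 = (u - 5)*(u^2 + 3*u + 2) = (u - 5)*(u + 2)*(u + 1)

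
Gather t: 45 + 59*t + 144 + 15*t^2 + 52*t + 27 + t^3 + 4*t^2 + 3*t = t^3 + 19*t^2 + 114*t + 216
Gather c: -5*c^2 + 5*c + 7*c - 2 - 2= -5*c^2 + 12*c - 4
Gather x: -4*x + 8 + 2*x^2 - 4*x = 2*x^2 - 8*x + 8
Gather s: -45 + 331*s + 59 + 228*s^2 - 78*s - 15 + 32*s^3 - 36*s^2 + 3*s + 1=32*s^3 + 192*s^2 + 256*s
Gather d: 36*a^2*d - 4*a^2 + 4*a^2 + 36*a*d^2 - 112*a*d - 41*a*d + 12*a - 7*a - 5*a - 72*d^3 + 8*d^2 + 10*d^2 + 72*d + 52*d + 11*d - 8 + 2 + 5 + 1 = -72*d^3 + d^2*(36*a + 18) + d*(36*a^2 - 153*a + 135)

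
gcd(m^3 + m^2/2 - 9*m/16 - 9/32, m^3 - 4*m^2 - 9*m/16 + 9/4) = m^2 - 9/16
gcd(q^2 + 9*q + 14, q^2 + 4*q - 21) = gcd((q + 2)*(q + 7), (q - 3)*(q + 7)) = q + 7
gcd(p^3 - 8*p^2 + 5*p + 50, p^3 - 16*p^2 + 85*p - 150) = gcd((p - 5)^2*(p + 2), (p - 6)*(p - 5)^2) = p^2 - 10*p + 25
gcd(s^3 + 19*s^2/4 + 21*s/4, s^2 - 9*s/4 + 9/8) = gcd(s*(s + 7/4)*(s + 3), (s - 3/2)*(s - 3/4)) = 1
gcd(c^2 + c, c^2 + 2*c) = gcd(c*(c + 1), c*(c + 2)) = c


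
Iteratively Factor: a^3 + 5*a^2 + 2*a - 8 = (a + 2)*(a^2 + 3*a - 4) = (a + 2)*(a + 4)*(a - 1)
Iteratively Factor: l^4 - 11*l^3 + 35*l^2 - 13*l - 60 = (l + 1)*(l^3 - 12*l^2 + 47*l - 60) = (l - 5)*(l + 1)*(l^2 - 7*l + 12) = (l - 5)*(l - 4)*(l + 1)*(l - 3)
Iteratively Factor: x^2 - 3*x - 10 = (x + 2)*(x - 5)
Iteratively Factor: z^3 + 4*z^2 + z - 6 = (z + 3)*(z^2 + z - 2) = (z - 1)*(z + 3)*(z + 2)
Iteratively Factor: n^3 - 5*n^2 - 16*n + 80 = (n - 5)*(n^2 - 16) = (n - 5)*(n + 4)*(n - 4)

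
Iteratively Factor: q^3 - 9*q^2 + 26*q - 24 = (q - 3)*(q^2 - 6*q + 8) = (q - 4)*(q - 3)*(q - 2)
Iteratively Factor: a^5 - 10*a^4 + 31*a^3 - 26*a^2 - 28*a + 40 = (a - 2)*(a^4 - 8*a^3 + 15*a^2 + 4*a - 20) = (a - 2)*(a + 1)*(a^3 - 9*a^2 + 24*a - 20) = (a - 2)^2*(a + 1)*(a^2 - 7*a + 10) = (a - 2)^3*(a + 1)*(a - 5)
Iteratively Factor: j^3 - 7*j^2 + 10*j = (j - 5)*(j^2 - 2*j) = (j - 5)*(j - 2)*(j)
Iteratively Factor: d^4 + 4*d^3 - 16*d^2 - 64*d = (d)*(d^3 + 4*d^2 - 16*d - 64) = d*(d + 4)*(d^2 - 16) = d*(d + 4)^2*(d - 4)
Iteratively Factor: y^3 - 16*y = (y - 4)*(y^2 + 4*y) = y*(y - 4)*(y + 4)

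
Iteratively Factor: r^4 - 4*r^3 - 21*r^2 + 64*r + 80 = (r + 1)*(r^3 - 5*r^2 - 16*r + 80) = (r - 4)*(r + 1)*(r^2 - r - 20) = (r - 5)*(r - 4)*(r + 1)*(r + 4)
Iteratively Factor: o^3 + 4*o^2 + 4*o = (o + 2)*(o^2 + 2*o) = o*(o + 2)*(o + 2)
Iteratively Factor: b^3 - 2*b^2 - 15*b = (b + 3)*(b^2 - 5*b) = (b - 5)*(b + 3)*(b)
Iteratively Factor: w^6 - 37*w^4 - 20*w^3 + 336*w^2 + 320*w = (w)*(w^5 - 37*w^3 - 20*w^2 + 336*w + 320) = w*(w + 4)*(w^4 - 4*w^3 - 21*w^2 + 64*w + 80) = w*(w - 4)*(w + 4)*(w^3 - 21*w - 20) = w*(w - 4)*(w + 1)*(w + 4)*(w^2 - w - 20) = w*(w - 5)*(w - 4)*(w + 1)*(w + 4)*(w + 4)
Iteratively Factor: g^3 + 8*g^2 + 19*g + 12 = (g + 3)*(g^2 + 5*g + 4) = (g + 3)*(g + 4)*(g + 1)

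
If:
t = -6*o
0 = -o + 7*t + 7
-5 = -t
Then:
No Solution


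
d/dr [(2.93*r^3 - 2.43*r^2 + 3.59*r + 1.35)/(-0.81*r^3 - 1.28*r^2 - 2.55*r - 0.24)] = (-5.7187*r^4 - 9.1272*r^3 + 11.9626*r^2 + 4.6224*r + 2.5809)/(0.6561*r^6 + 2.0736*r^5 + 5.7694*r^4 + 6.9168*r^3 + 7.1169*r^2 + 1.224*r + 0.0576)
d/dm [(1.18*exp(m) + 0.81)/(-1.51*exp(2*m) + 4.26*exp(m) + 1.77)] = (1.7818*exp(2*m) + 2.4462*exp(m) - 1.362)*exp(m)/(2.2801*exp(4*m) - 12.8652*exp(3*m) + 12.8022*exp(2*m) + 15.0804*exp(m) + 3.1329)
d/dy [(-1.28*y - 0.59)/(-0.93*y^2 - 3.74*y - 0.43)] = (1.1904*y^2 + 4.7872*y - (1.28*y + 0.59)*(1.86*y + 3.74) + 0.5504)/(0.93*y^2 + 3.74*y + 0.43)^2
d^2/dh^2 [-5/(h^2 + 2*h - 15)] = 10*(h^2 + 2*h - 4*(h + 1)^2 - 15)/(h^2 + 2*h - 15)^3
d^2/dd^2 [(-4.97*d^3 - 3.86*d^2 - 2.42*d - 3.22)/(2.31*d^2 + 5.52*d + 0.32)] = (-222.915588*d^3 - 138.647628*d^2 - 238.673568*d - 183.71008)/(12.326391*d^6 + 88.365816*d^5 + 216.282528*d^4 + 192.678912*d^3 + 29.961216*d^2 + 1.695744*d + 0.032768)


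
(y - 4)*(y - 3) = y^2 - 7*y + 12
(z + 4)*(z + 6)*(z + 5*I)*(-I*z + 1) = -I*z^4 + 6*z^3 - 10*I*z^3 + 60*z^2 - 19*I*z^2 + 144*z + 50*I*z + 120*I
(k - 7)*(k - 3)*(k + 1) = k^3 - 9*k^2 + 11*k + 21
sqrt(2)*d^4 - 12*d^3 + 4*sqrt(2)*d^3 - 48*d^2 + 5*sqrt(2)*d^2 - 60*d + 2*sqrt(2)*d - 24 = (d + 1)*(d + 2)*(d - 6*sqrt(2))*(sqrt(2)*d + sqrt(2))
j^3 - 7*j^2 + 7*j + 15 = (j - 5)*(j - 3)*(j + 1)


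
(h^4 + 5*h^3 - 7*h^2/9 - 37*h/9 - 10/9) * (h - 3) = h^5 + 2*h^4 - 142*h^3/9 - 16*h^2/9 + 101*h/9 + 10/3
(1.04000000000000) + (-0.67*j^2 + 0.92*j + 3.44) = -0.67*j^2 + 0.92*j + 4.48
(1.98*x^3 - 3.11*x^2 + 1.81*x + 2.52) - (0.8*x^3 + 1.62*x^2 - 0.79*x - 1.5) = 1.18*x^3 - 4.73*x^2 + 2.6*x + 4.02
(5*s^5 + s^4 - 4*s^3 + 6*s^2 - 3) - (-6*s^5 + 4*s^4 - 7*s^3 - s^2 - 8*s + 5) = 11*s^5 - 3*s^4 + 3*s^3 + 7*s^2 + 8*s - 8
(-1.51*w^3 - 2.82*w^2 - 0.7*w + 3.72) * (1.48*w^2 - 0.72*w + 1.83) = -2.2348*w^5 - 3.0864*w^4 - 1.7689*w^3 + 0.849000000000001*w^2 - 3.9594*w + 6.8076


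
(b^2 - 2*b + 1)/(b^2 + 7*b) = (b^2 - 2*b + 1)/(b*(b + 7))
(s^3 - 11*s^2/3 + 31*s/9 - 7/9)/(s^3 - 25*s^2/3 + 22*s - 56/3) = (3*s^2 - 4*s + 1)/(3*(s^2 - 6*s + 8))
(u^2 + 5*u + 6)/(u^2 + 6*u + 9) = (u + 2)/(u + 3)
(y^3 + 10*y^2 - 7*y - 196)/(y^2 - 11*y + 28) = (y^2 + 14*y + 49)/(y - 7)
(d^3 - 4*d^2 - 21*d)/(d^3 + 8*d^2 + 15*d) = (d - 7)/(d + 5)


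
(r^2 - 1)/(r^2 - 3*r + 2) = (r + 1)/(r - 2)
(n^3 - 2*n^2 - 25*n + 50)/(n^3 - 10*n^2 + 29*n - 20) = (n^2 + 3*n - 10)/(n^2 - 5*n + 4)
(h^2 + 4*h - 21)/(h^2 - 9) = (h + 7)/(h + 3)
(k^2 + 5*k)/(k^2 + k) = (k + 5)/(k + 1)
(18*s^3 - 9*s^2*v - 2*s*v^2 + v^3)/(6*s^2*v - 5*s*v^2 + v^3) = (3*s + v)/v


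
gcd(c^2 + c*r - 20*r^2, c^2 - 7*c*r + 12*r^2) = -c + 4*r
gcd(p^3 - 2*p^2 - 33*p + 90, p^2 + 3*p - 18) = p^2 + 3*p - 18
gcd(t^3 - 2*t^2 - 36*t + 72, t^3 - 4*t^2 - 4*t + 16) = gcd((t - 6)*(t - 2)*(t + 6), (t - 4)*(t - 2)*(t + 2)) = t - 2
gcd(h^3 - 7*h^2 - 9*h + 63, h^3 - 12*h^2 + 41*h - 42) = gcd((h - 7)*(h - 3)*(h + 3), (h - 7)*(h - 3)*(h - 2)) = h^2 - 10*h + 21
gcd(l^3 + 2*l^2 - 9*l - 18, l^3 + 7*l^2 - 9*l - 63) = l^2 - 9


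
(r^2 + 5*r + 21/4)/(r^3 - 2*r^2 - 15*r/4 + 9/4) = (2*r + 7)/(2*r^2 - 7*r + 3)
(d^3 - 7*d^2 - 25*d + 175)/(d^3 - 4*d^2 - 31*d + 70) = (d - 5)/(d - 2)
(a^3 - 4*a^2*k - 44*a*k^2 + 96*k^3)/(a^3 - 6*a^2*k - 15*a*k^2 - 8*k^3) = (a^2 + 4*a*k - 12*k^2)/(a^2 + 2*a*k + k^2)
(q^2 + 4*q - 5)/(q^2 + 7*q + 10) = (q - 1)/(q + 2)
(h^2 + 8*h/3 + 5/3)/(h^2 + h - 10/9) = 3*(h + 1)/(3*h - 2)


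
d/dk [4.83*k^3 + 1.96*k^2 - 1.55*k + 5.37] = 14.49*k^2 + 3.92*k - 1.55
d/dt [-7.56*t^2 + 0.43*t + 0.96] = 0.43 - 15.12*t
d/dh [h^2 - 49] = 2*h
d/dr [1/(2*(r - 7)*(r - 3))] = (5 - r)/(r^4 - 20*r^3 + 142*r^2 - 420*r + 441)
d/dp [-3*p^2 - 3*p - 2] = -6*p - 3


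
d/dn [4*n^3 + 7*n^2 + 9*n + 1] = 12*n^2 + 14*n + 9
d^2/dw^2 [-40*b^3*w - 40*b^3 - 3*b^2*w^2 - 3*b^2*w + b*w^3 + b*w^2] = 2*b*(-3*b + 3*w + 1)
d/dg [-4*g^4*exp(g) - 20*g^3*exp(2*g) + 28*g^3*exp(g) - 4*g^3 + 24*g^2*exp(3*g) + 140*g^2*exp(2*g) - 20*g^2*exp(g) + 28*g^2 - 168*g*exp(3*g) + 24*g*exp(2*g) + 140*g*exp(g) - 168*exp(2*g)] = -4*g^4*exp(g) - 40*g^3*exp(2*g) + 12*g^3*exp(g) + 72*g^2*exp(3*g) + 220*g^2*exp(2*g) + 64*g^2*exp(g) - 12*g^2 - 456*g*exp(3*g) + 328*g*exp(2*g) + 100*g*exp(g) + 56*g - 168*exp(3*g) - 312*exp(2*g) + 140*exp(g)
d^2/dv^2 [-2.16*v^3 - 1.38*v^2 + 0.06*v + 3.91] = -12.96*v - 2.76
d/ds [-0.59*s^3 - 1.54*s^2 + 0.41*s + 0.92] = -1.77*s^2 - 3.08*s + 0.41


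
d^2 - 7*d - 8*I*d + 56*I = (d - 7)*(d - 8*I)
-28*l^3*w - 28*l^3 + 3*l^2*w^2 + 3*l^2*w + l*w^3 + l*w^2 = (-4*l + w)*(7*l + w)*(l*w + l)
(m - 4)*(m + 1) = m^2 - 3*m - 4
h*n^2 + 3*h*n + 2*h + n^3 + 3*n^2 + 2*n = (h + n)*(n + 1)*(n + 2)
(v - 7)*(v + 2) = v^2 - 5*v - 14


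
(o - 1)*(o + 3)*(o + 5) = o^3 + 7*o^2 + 7*o - 15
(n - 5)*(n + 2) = n^2 - 3*n - 10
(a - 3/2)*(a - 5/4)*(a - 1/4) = a^3 - 3*a^2 + 41*a/16 - 15/32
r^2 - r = r*(r - 1)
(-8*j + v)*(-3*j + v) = 24*j^2 - 11*j*v + v^2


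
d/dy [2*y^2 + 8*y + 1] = 4*y + 8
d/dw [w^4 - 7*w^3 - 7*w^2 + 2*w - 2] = 4*w^3 - 21*w^2 - 14*w + 2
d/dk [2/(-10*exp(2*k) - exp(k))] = 2*(20*exp(k) + 1)*exp(-k)/(10*exp(k) + 1)^2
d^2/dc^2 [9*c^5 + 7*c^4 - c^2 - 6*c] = 180*c^3 + 84*c^2 - 2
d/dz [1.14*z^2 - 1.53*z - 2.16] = 2.28*z - 1.53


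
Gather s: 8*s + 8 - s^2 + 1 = -s^2 + 8*s + 9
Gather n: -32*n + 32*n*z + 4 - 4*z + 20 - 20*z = n*(32*z - 32) - 24*z + 24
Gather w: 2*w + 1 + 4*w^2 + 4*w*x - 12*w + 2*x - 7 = 4*w^2 + w*(4*x - 10) + 2*x - 6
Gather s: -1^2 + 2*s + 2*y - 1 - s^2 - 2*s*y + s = -s^2 + s*(3 - 2*y) + 2*y - 2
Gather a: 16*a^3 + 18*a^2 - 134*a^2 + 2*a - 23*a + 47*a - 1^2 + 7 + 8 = 16*a^3 - 116*a^2 + 26*a + 14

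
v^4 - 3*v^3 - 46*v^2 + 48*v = v*(v - 8)*(v - 1)*(v + 6)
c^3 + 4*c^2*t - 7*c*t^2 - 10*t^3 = (c - 2*t)*(c + t)*(c + 5*t)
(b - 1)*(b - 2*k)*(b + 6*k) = b^3 + 4*b^2*k - b^2 - 12*b*k^2 - 4*b*k + 12*k^2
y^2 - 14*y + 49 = (y - 7)^2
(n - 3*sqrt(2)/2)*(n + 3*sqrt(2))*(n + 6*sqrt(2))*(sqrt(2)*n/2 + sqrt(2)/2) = sqrt(2)*n^4/2 + sqrt(2)*n^3/2 + 15*n^3/2 + 9*sqrt(2)*n^2/2 + 15*n^2/2 - 54*n + 9*sqrt(2)*n/2 - 54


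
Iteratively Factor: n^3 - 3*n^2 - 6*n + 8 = (n - 4)*(n^2 + n - 2) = (n - 4)*(n - 1)*(n + 2)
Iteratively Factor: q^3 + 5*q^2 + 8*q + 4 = (q + 1)*(q^2 + 4*q + 4) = (q + 1)*(q + 2)*(q + 2)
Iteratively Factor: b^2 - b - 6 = (b + 2)*(b - 3)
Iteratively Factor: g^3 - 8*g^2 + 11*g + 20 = (g - 4)*(g^2 - 4*g - 5) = (g - 4)*(g + 1)*(g - 5)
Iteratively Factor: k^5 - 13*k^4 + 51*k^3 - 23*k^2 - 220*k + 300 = (k + 2)*(k^4 - 15*k^3 + 81*k^2 - 185*k + 150) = (k - 5)*(k + 2)*(k^3 - 10*k^2 + 31*k - 30) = (k - 5)*(k - 3)*(k + 2)*(k^2 - 7*k + 10) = (k - 5)*(k - 3)*(k - 2)*(k + 2)*(k - 5)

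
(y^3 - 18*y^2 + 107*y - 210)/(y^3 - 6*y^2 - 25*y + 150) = (y - 7)/(y + 5)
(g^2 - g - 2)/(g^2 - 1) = (g - 2)/(g - 1)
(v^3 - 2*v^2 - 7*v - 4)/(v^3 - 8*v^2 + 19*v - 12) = (v^2 + 2*v + 1)/(v^2 - 4*v + 3)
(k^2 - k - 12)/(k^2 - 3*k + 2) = (k^2 - k - 12)/(k^2 - 3*k + 2)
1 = 1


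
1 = 1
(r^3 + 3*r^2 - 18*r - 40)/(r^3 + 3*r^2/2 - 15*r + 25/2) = 2*(r^2 - 2*r - 8)/(2*r^2 - 7*r + 5)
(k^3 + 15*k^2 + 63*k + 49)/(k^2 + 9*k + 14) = (k^2 + 8*k + 7)/(k + 2)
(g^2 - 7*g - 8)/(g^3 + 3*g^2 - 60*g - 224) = (g + 1)/(g^2 + 11*g + 28)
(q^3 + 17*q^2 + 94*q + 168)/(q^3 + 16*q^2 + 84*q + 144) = (q + 7)/(q + 6)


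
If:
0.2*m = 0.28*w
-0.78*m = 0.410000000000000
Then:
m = -0.53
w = -0.38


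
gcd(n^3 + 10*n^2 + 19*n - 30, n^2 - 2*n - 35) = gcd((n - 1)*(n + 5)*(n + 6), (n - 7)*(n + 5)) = n + 5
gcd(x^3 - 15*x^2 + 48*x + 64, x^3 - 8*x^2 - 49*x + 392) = x - 8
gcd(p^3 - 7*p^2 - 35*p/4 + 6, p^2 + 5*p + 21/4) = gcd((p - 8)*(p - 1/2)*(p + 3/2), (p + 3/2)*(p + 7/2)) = p + 3/2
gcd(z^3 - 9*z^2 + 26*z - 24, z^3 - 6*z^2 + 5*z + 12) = z^2 - 7*z + 12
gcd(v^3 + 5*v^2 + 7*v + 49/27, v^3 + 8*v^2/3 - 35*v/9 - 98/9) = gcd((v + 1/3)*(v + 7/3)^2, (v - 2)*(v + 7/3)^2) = v^2 + 14*v/3 + 49/9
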